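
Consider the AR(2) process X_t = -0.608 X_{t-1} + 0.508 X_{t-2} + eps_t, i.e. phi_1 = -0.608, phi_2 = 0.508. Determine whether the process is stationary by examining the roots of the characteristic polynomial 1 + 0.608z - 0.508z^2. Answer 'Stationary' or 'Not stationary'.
\text{Not stationary}

The AR(p) characteristic polynomial is P(z) = 1 + 0.608z - 0.508z^2.
Stationarity requires all roots to lie outside the unit circle, i.e. |z| > 1 for every root.
Set 1 + (0.608) z + (-0.508) z^2 = 0, i.e. a z^2 + b z + c = 0 with a = -0.508, b = 0.608, c = 1.
Discriminant D = b^2 - 4ac = (0.608)^2 - 4*(-0.508)*1 = 0.369664 - (-2.032) = 2.401664.
D >= 0, so the roots are real: z = (-b +/- sqrt(D)) / (2a) = (-0.608 +/- 1.54973) / (-1.016).
  z_1 = (-0.608 + 1.54973) / (-1.016) = -0.9269,   |z_1| = 0.9269.
  z_2 = (-0.608 - 1.54973) / (-1.016) = 2.1238,   |z_2| = 2.1238.
Moduli of all roots: 0.9269, 2.1238.
All moduli strictly greater than 1? No.
Verdict: Not stationary.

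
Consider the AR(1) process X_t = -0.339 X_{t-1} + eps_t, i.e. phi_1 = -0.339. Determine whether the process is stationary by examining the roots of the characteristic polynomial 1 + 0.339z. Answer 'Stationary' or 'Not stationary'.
\text{Stationary}

The AR(p) characteristic polynomial is P(z) = 1 + 0.339z.
Stationarity requires all roots to lie outside the unit circle, i.e. |z| > 1 for every root.
This is linear in z: 1 + (0.339) z = 0  =>  z = -1/(0.339) = -2.949853,  |z| = 2.949853.
Moduli of all roots: 2.9499.
All moduli strictly greater than 1? Yes.
Verdict: Stationary.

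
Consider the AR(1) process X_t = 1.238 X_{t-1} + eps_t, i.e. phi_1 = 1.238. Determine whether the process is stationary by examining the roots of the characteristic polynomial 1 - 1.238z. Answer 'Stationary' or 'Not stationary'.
\text{Not stationary}

The AR(p) characteristic polynomial is P(z) = 1 - 1.238z.
Stationarity requires all roots to lie outside the unit circle, i.e. |z| > 1 for every root.
This is linear in z: 1 + (-1.238) z = 0  =>  z = -1/(-1.238) = 0.807754,  |z| = 0.807754.
Moduli of all roots: 0.8078.
All moduli strictly greater than 1? No.
Verdict: Not stationary.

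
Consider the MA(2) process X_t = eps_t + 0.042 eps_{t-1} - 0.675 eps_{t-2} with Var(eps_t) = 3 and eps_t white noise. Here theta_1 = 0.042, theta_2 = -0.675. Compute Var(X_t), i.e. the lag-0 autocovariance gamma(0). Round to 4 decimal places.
\gamma(0) = 4.3722

For an MA(q) process X_t = eps_t + sum_i theta_i eps_{t-i} with
Var(eps_t) = sigma^2, the variance is
  gamma(0) = sigma^2 * (1 + sum_i theta_i^2).
  sum_i theta_i^2 = (0.042)^2 + (-0.675)^2 = 0.001764 + 0.455625 = 0.457389.
  gamma(0) = 3 * (1 + 0.457389) = 3 * 1.457389 = 4.372167, which rounds to 4.3722.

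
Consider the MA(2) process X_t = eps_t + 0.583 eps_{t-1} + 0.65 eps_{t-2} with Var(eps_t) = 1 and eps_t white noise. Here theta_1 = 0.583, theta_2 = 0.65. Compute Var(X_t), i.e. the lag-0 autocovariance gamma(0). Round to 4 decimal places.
\gamma(0) = 1.7624

For an MA(q) process X_t = eps_t + sum_i theta_i eps_{t-i} with
Var(eps_t) = sigma^2, the variance is
  gamma(0) = sigma^2 * (1 + sum_i theta_i^2).
  sum_i theta_i^2 = (0.583)^2 + (0.65)^2 = 0.339889 + 0.4225 = 0.762389.
  gamma(0) = 1 * (1 + 0.762389) = 1 * 1.762389 = 1.762389, which rounds to 1.7624.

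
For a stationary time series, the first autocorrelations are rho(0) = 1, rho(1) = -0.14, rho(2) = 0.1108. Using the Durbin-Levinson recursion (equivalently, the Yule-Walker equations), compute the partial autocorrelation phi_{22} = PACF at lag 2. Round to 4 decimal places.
\phi_{22} = 0.0930

The PACF at lag k is phi_{kk}, the last component of the solution
to the Yule-Walker system G_k phi = r_k where
  (G_k)_{ij} = rho(|i - j|), (r_k)_i = rho(i), i,j = 1..k.
Equivalently, Durbin-Levinson gives phi_{kk} iteratively:
  phi_{11} = rho(1)
  phi_{kk} = [rho(k) - sum_{j=1..k-1} phi_{k-1,j} rho(k-j)]
            / [1 - sum_{j=1..k-1} phi_{k-1,j} rho(j)],
  phi_{k,j} = phi_{k-1,j} - phi_{kk} phi_{k-1,k-j},  j = 1..k-1.
Step k = 1:
  phi_11 = rho(1) = -0.14.
Step k = 2:
  phi_22 = [rho(2) - phi_11 rho(1)] / [1 - phi_11 rho(1)] = [0.1108 - (-0.14)(-0.14)] / [1 - (-0.14)(-0.14)]
         = 0.0912 / 0.9804 = 0.093.
Therefore phi_{22} = 0.0930.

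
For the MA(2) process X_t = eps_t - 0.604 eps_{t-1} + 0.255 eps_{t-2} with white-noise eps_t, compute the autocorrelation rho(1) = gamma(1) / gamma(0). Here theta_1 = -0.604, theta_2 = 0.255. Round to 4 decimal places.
\rho(1) = -0.5301

For an MA(q) process with theta_0 = 1, the autocovariance is
  gamma(k) = sigma^2 * sum_{i=0..q-k} theta_i * theta_{i+k},
and rho(k) = gamma(k) / gamma(0). Sigma^2 cancels.
  numerator   = (1)*(-0.604) + (-0.604)*(0.255) = -0.75802.
  denominator = (1)^2 + (-0.604)^2 + (0.255)^2 = 1.429841.
  rho(1) = -0.75802 / 1.429841 = -0.5301.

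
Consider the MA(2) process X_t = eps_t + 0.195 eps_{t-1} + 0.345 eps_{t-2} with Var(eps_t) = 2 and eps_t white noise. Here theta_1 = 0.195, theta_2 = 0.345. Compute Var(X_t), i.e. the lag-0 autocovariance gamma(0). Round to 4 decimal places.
\gamma(0) = 2.3141

For an MA(q) process X_t = eps_t + sum_i theta_i eps_{t-i} with
Var(eps_t) = sigma^2, the variance is
  gamma(0) = sigma^2 * (1 + sum_i theta_i^2).
  sum_i theta_i^2 = (0.195)^2 + (0.345)^2 = 0.038025 + 0.119025 = 0.15705.
  gamma(0) = 2 * (1 + 0.15705) = 2 * 1.15705 = 2.3141.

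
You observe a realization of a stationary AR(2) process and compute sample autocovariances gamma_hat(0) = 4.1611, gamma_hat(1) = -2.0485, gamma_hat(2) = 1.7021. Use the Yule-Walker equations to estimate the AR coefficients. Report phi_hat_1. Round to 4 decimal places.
\hat\phi_{1} = -0.3840

The Yule-Walker equations for an AR(p) process read, in matrix form,
  Gamma_p phi = r_p,   with   (Gamma_p)_{ij} = gamma(|i - j|),
                       (r_p)_i = gamma(i),   i,j = 1..p.
Substitute the sample gammas (Toeplitz matrix and right-hand side of size 2):
  Gamma_p = [[4.1611, -2.0485], [-2.0485, 4.1611]]
  r_p     = [-2.0485, 1.7021]
Written out:
  4.1611 phi_1 - 2.0485 phi_2 = -2.0485
  -2.0485 phi_1 + 4.1611 phi_2 = 1.7021
Solve by Cramer's rule:
  det = gamma(0)^2 - gamma(1)^2 = (4.1611)^2 - (-2.0485)^2 = 17.31475321 - 4.19635225 = 13.11840096
  phi_hat_1 = [gamma(1) gamma(0) - gamma(1) gamma(2)] / det = [(-2.0485)(4.1611) - (-2.0485)(1.7021)] / 13.11840096 = -5.0372615 / 13.11840096 = -0.384
  phi_hat_2 = [gamma(0) gamma(2) - gamma(1)^2] / det = [(4.1611)(1.7021) - (-2.0485)^2] / 13.11840096 = 2.88625606 / 13.11840096 = 0.22
So phi_hat = [-0.3840, 0.2200].
Therefore phi_hat_1 = -0.3840.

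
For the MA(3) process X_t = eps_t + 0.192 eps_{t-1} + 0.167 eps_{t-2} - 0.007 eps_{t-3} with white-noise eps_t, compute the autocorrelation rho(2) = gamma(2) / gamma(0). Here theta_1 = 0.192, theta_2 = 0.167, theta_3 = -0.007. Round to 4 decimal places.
\rho(2) = 0.1556

For an MA(q) process with theta_0 = 1, the autocovariance is
  gamma(k) = sigma^2 * sum_{i=0..q-k} theta_i * theta_{i+k},
and rho(k) = gamma(k) / gamma(0). Sigma^2 cancels.
  numerator   = (1)*(0.167) + (0.192)*(-0.007) = 0.165656.
  denominator = (1)^2 + (0.192)^2 + (0.167)^2 + (-0.007)^2 = 1.064802.
  rho(2) = 0.165656 / 1.064802 = 0.1556.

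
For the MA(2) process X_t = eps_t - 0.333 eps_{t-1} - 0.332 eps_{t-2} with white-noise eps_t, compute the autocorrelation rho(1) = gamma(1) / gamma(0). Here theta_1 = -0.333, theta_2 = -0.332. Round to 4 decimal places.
\rho(1) = -0.1822

For an MA(q) process with theta_0 = 1, the autocovariance is
  gamma(k) = sigma^2 * sum_{i=0..q-k} theta_i * theta_{i+k},
and rho(k) = gamma(k) / gamma(0). Sigma^2 cancels.
  numerator   = (1)*(-0.333) + (-0.333)*(-0.332) = -0.222444.
  denominator = (1)^2 + (-0.333)^2 + (-0.332)^2 = 1.221113.
  rho(1) = -0.222444 / 1.221113 = -0.1822.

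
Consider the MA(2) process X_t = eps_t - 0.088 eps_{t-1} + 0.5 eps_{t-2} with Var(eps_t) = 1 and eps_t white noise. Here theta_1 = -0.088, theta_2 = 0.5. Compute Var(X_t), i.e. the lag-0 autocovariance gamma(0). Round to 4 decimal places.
\gamma(0) = 1.2577

For an MA(q) process X_t = eps_t + sum_i theta_i eps_{t-i} with
Var(eps_t) = sigma^2, the variance is
  gamma(0) = sigma^2 * (1 + sum_i theta_i^2).
  sum_i theta_i^2 = (-0.088)^2 + (0.5)^2 = 0.007744 + 0.25 = 0.257744.
  gamma(0) = 1 * (1 + 0.257744) = 1 * 1.257744 = 1.257744, which rounds to 1.2577.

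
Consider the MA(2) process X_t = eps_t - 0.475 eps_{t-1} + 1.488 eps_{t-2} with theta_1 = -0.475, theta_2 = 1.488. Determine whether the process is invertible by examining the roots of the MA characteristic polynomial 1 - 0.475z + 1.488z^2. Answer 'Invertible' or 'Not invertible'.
\text{Not invertible}

The MA(q) characteristic polynomial is P(z) = 1 - 0.475z + 1.488z^2.
Invertibility requires all roots to lie outside the unit circle, i.e. |z| > 1 for every root.
Set 1 + (-0.475) z + (1.488) z^2 = 0, i.e. a z^2 + b z + c = 0 with a = 1.488, b = -0.475, c = 1.
Discriminant D = b^2 - 4ac = (-0.475)^2 - 4*(1.488)*1 = 0.225625 - (5.952) = -5.726375.
D < 0, so the roots are the complex-conjugate pair z = (-b +/- i sqrt(-D)) / (2a) = 0.1596 +/- 0.8041i.
For a conjugate pair |z|^2 = z * conj(z) = (product of roots) = c/a = 1/(1.488) = 0.672043, so |z| = sqrt(0.672043) = 0.8198 for both roots.
Moduli of all roots: 0.8198, 0.8198.
All moduli strictly greater than 1? No.
Verdict: Not invertible.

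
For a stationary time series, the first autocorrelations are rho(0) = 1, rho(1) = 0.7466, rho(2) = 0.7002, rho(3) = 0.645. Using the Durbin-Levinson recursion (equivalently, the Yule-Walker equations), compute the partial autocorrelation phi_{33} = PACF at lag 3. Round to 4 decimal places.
\phi_{33} = 0.1261

The PACF at lag k is phi_{kk}, the last component of the solution
to the Yule-Walker system G_k phi = r_k where
  (G_k)_{ij} = rho(|i - j|), (r_k)_i = rho(i), i,j = 1..k.
Equivalently, Durbin-Levinson gives phi_{kk} iteratively:
  phi_{11} = rho(1)
  phi_{kk} = [rho(k) - sum_{j=1..k-1} phi_{k-1,j} rho(k-j)]
            / [1 - sum_{j=1..k-1} phi_{k-1,j} rho(j)],
  phi_{k,j} = phi_{k-1,j} - phi_{kk} phi_{k-1,k-j},  j = 1..k-1.
Step k = 1:
  phi_11 = rho(1) = 0.7466.
Step k = 2:
  phi_22 = [rho(2) - phi_11 rho(1)] / [1 - phi_11 rho(1)] = [0.7002 - (0.7466)(0.7466)] / [1 - (0.7466)(0.7466)]
         = 0.14278844 / 0.44258844 = 0.322621.
  Update: phi_21 = phi_11 - phi_22 phi_11 = 0.7466 - (0.322621)(0.7466) = 0.505731.
Step k = 3:
  phi_33 = [rho(3) - phi_21 rho(2) - phi_22 rho(1)] / [1 - phi_21 rho(1) - phi_22 rho(2)]
    numerator   = 0.645 - (0.505731)(0.7002) - (0.322621)(0.7466) = 0.05001814
    denominator = 1 - (0.505731)(0.7466) - (0.322621)(0.7002) = 0.39652185
  phi_33 = 0.05001814 / 0.39652185 = 0.1261.
Therefore phi_{33} = 0.1261.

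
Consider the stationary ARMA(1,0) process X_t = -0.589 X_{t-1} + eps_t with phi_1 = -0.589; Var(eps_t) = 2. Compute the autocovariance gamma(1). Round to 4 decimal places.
\gamma(1) = -1.8038

Multiply the model equation by X_{t-k} and take expectations. With theta_0 = psi_0 = 1 and psi_j the MA(infinity) weights, this gives
  gamma(k) - sum_i phi_i gamma(k-i) = c_k,
  c_k = sigma^2 * sum_{j=k..q} theta_j psi_{j-k}   (c_k = 0 for k > q),
using gamma(-m) = gamma(m).
Pure AR (q = 0): c_0 = sigma^2 = 2, c_k = 0 for k >= 1.
Equations for k = 0 and k = 1 (AR order 1):
  gamma(0) = phi_1 gamma(1) + c_0
  gamma(1) = phi_1 gamma(0) + c_1
Substituting the second into the first: gamma(0) (1 - phi_1^2) = c_0 + phi_1 c_1, so
  gamma(0) = c_0 / (1 - phi_1^2) = 2 / (1 - (-0.589)^2) = 2 / 0.653079 = 3.062417.
  gamma(1) = phi_1 gamma(0) = (-0.589)(3.062417) = -1.803763.
Therefore gamma(1) = -1.8038 (to 4 decimal places).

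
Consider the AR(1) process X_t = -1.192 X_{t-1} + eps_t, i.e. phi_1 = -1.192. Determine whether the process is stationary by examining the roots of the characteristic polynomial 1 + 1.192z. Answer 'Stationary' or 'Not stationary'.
\text{Not stationary}

The AR(p) characteristic polynomial is P(z) = 1 + 1.192z.
Stationarity requires all roots to lie outside the unit circle, i.e. |z| > 1 for every root.
This is linear in z: 1 + (1.192) z = 0  =>  z = -1/(1.192) = -0.838926,  |z| = 0.838926.
Moduli of all roots: 0.8389.
All moduli strictly greater than 1? No.
Verdict: Not stationary.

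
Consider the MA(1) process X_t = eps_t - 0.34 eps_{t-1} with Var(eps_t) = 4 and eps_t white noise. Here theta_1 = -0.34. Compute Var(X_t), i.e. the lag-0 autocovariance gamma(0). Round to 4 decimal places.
\gamma(0) = 4.4624

For an MA(q) process X_t = eps_t + sum_i theta_i eps_{t-i} with
Var(eps_t) = sigma^2, the variance is
  gamma(0) = sigma^2 * (1 + sum_i theta_i^2).
  sum_i theta_i^2 = (-0.34)^2 = 0.1156.
  gamma(0) = 4 * (1 + 0.1156) = 4 * 1.1156 = 4.4624.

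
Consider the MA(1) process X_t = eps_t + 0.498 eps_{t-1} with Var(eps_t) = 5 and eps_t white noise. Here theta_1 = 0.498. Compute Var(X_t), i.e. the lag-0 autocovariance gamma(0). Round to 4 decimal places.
\gamma(0) = 6.2400

For an MA(q) process X_t = eps_t + sum_i theta_i eps_{t-i} with
Var(eps_t) = sigma^2, the variance is
  gamma(0) = sigma^2 * (1 + sum_i theta_i^2).
  sum_i theta_i^2 = (0.498)^2 = 0.248004.
  gamma(0) = 5 * (1 + 0.248004) = 5 * 1.248004 = 6.24002, which rounds to 6.2400.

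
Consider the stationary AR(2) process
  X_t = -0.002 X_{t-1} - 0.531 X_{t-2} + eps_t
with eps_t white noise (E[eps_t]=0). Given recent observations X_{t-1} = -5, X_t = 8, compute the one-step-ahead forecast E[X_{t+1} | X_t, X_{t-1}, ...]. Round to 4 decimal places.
E[X_{t+1} \mid \mathcal F_t] = 2.6390

For an AR(p) model X_t = c + sum_i phi_i X_{t-i} + eps_t, the
one-step-ahead conditional mean is
  E[X_{t+1} | X_t, ...] = c + sum_i phi_i X_{t+1-i}.
Substitute known values:
  E[X_{t+1} | ...] = (-0.002) * (8) + (-0.531) * (-5)
                   = 2.6390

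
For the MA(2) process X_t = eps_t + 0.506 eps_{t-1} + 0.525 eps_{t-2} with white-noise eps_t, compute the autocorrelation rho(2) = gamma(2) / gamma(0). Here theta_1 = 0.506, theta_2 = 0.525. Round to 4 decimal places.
\rho(2) = 0.3428

For an MA(q) process with theta_0 = 1, the autocovariance is
  gamma(k) = sigma^2 * sum_{i=0..q-k} theta_i * theta_{i+k},
and rho(k) = gamma(k) / gamma(0). Sigma^2 cancels.
  numerator   = (1)*(0.525) = 0.525.
  denominator = (1)^2 + (0.506)^2 + (0.525)^2 = 1.531661.
  rho(2) = 0.525 / 1.531661 = 0.3428.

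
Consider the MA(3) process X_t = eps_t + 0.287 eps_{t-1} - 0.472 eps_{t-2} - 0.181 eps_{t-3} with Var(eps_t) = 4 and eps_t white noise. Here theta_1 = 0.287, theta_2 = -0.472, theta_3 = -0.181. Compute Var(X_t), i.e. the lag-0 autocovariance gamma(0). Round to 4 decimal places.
\gamma(0) = 5.3517

For an MA(q) process X_t = eps_t + sum_i theta_i eps_{t-i} with
Var(eps_t) = sigma^2, the variance is
  gamma(0) = sigma^2 * (1 + sum_i theta_i^2).
  sum_i theta_i^2 = (0.287)^2 + (-0.472)^2 + (-0.181)^2 = 0.082369 + 0.222784 + 0.032761 = 0.337914.
  gamma(0) = 4 * (1 + 0.337914) = 4 * 1.337914 = 5.351656, which rounds to 5.3517.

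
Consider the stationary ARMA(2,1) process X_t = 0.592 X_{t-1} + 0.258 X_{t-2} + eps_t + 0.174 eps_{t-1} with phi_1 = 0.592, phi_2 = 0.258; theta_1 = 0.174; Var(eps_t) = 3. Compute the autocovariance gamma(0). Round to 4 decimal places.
\gamma(0) = 11.5659

Multiply the model equation by X_{t-k} and take expectations. With theta_0 = psi_0 = 1 and psi_j the MA(infinity) weights, this gives
  gamma(k) - sum_i phi_i gamma(k-i) = c_k,
  c_k = sigma^2 * sum_{j=k..q} theta_j psi_{j-k}   (c_k = 0 for k > q),
using gamma(-m) = gamma(m).
psi-weights needed (psi_j = theta_j + sum_i phi_i psi_{j-i}):
  psi_1 = theta_1 + phi_1 = 0.174 + (0.592) = 0.766
Right-hand sides:
  c_0 = sigma^2 (1 + theta_1 psi_1) = 3 * (1 + (0.174)(0.766)) = 3 * 1.133284 = 3.399852
  c_1 = sigma^2 theta_1 = 3 * (0.174) = 0.522
  c_2 = 0
Equations for k = 0, 1, 2 (AR order 2, c_2 = 0):
  (E0) gamma(0) = phi_1 gamma(1) + phi_2 gamma(2) + c_0
  (E1) gamma(1) = phi_1 gamma(0) + phi_2 gamma(1) + c_1
  (E2) gamma(2) = phi_1 gamma(1) + phi_2 gamma(0)
From (E1): gamma(1) = A gamma(0) + B with
  A = phi_1 / (1 - phi_2) = 0.592 / 0.742 = 0.797844,   B = c_1 / (1 - phi_2) = 0.522 / 0.742 = 0.703504.
Insert (E2) into (E0): gamma(0) (1 - phi_2^2) = phi_1 (1 + phi_2) gamma(1) + c_0.
  phi_1 (1 + phi_2) = (0.592)(1.258) = 0.744736,   1 - phi_2^2 = 0.933436.
Replace gamma(1) by A gamma(0) + B and collect gamma(0):
  gamma(0) [0.933436 - (0.744736)(0.797844)] = (0.744736)(0.703504) + 3.399852
  gamma(0) * 0.339253 = 3.923777
  gamma(0) = 3.923777 / 0.339253 = 11.565928.
Therefore gamma(0) = 11.5659 (to 4 decimal places).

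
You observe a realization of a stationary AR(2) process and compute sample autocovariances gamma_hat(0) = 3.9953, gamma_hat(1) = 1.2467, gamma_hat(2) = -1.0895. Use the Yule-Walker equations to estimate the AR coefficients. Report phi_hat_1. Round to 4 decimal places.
\hat\phi_{1} = 0.4400

The Yule-Walker equations for an AR(p) process read, in matrix form,
  Gamma_p phi = r_p,   with   (Gamma_p)_{ij} = gamma(|i - j|),
                       (r_p)_i = gamma(i),   i,j = 1..p.
Substitute the sample gammas (Toeplitz matrix and right-hand side of size 2):
  Gamma_p = [[3.9953, 1.2467], [1.2467, 3.9953]]
  r_p     = [1.2467, -1.0895]
Written out:
  3.9953 phi_1 + 1.2467 phi_2 = 1.2467
  1.2467 phi_1 + 3.9953 phi_2 = -1.0895
Solve by Cramer's rule:
  det = gamma(0)^2 - gamma(1)^2 = (3.9953)^2 - (1.2467)^2 = 15.96242209 - 1.55426089 = 14.4081612
  phi_hat_1 = [gamma(1) gamma(0) - gamma(1) gamma(2)] / det = [(1.2467)(3.9953) - (1.2467)(-1.0895)] / 14.4081612 = 6.33922016 / 14.4081612 = 0.44
  phi_hat_2 = [gamma(0) gamma(2) - gamma(1)^2] / det = [(3.9953)(-1.0895) - (1.2467)^2] / 14.4081612 = -5.90714024 / 14.4081612 = -0.41
So phi_hat = [0.4400, -0.4100].
Therefore phi_hat_1 = 0.4400.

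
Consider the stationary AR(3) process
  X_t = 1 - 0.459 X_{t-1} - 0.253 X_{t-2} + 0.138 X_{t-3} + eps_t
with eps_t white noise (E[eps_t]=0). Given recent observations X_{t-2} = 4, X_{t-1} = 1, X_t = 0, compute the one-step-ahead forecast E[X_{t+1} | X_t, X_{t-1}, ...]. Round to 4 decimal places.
E[X_{t+1} \mid \mathcal F_t] = 1.2990

For an AR(p) model X_t = c + sum_i phi_i X_{t-i} + eps_t, the
one-step-ahead conditional mean is
  E[X_{t+1} | X_t, ...] = c + sum_i phi_i X_{t+1-i}.
Substitute known values:
  E[X_{t+1} | ...] = 1 + (-0.459) * (0) + (-0.253) * (1) + (0.138) * (4)
                   = 1.2990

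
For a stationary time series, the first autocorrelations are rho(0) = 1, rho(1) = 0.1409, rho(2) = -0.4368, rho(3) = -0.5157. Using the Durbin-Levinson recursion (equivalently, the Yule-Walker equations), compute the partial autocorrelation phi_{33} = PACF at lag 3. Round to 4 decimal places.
\phi_{33} = -0.4689

The PACF at lag k is phi_{kk}, the last component of the solution
to the Yule-Walker system G_k phi = r_k where
  (G_k)_{ij} = rho(|i - j|), (r_k)_i = rho(i), i,j = 1..k.
Equivalently, Durbin-Levinson gives phi_{kk} iteratively:
  phi_{11} = rho(1)
  phi_{kk} = [rho(k) - sum_{j=1..k-1} phi_{k-1,j} rho(k-j)]
            / [1 - sum_{j=1..k-1} phi_{k-1,j} rho(j)],
  phi_{k,j} = phi_{k-1,j} - phi_{kk} phi_{k-1,k-j},  j = 1..k-1.
Step k = 1:
  phi_11 = rho(1) = 0.1409.
Step k = 2:
  phi_22 = [rho(2) - phi_11 rho(1)] / [1 - phi_11 rho(1)] = [-0.4368 - (0.1409)(0.1409)] / [1 - (0.1409)(0.1409)]
         = -0.45665281 / 0.98014719 = -0.465902.
  Update: phi_21 = phi_11 - phi_22 phi_11 = 0.1409 - (-0.465902)(0.1409) = 0.206546.
Step k = 3:
  phi_33 = [rho(3) - phi_21 rho(2) - phi_22 rho(1)] / [1 - phi_21 rho(1) - phi_22 rho(2)]
    numerator   = -0.5157 - (0.206546)(-0.4368) - (-0.465902)(0.1409) = -0.35983524
    denominator = 1 - (0.206546)(0.1409) - (-0.465902)(-0.4368) = 0.7673916
  phi_33 = -0.35983524 / 0.7673916 = -0.4689.
Therefore phi_{33} = -0.4689.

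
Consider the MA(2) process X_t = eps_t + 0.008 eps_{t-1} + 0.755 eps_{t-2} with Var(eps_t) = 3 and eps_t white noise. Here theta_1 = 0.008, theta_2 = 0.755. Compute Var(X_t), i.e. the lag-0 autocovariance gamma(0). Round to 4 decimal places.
\gamma(0) = 4.7103

For an MA(q) process X_t = eps_t + sum_i theta_i eps_{t-i} with
Var(eps_t) = sigma^2, the variance is
  gamma(0) = sigma^2 * (1 + sum_i theta_i^2).
  sum_i theta_i^2 = (0.008)^2 + (0.755)^2 = 0.000064 + 0.570025 = 0.570089.
  gamma(0) = 3 * (1 + 0.570089) = 3 * 1.570089 = 4.710267, which rounds to 4.7103.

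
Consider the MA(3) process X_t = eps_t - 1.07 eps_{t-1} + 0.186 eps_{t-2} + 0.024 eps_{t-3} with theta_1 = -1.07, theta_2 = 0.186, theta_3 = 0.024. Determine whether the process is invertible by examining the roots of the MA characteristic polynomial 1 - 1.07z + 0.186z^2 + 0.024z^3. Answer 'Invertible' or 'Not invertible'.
\text{Invertible}

The MA(q) characteristic polynomial is P(z) = 1 - 1.07z + 0.186z^2 + 0.024z^3.
Invertibility requires all roots to lie outside the unit circle, i.e. |z| > 1 for every root.
Degree 3: look for a simple real root z0 first, then factor out (1 - z/z0) and solve the remaining quadratic.
Testing z0 = 1.25: P(1.25) = 1 + (-1.07)(1.25) + (0.186)(1.25)^2 + (0.024)(1.25)^3
  = 1 + (-1.3375) + (0.290625) + (0.046875) = 0.  So z_0 = 1.25 is a root, |z_0| = 1.25.
Divide out the factor (1 - 0.8 z) = (1 - z/z0) (since 1/z0 = 0.8):
  P(z) = (1 - 0.8 z)(1 + (-0.27) z + (-0.03) z^2)
  [check: z-coef -0.27 - (0.8) = -1.07; z^2-coef -0.03 - (0.8)(-0.27) = 0.186; z^3-coef -(0.8)(-0.03) = 0.024.]
Remaining roots from the quadratic factor 1 + (-0.27) z + (-0.03) z^2:
  Set 1 + (-0.27) z + (-0.03) z^2 = 0, i.e. a z^2 + b z + c = 0 with a = -0.03, b = -0.27, c = 1.
  Discriminant D = b^2 - 4ac = (-0.27)^2 - 4*(-0.03)*1 = 0.0729 - (-0.12) = 0.1929.
  D >= 0, so the roots are real: z = (-b +/- sqrt(D)) / (2a) = (0.27 +/- 0.439204) / (-0.06).
    z_1 = (0.27 + 0.439204) / (-0.06) = -11.8201,   |z_1| = 11.8201.
    z_2 = (0.27 - 0.439204) / (-0.06) = 2.8201,   |z_2| = 2.8201.
Moduli of all roots: 1.2500, 11.8201, 2.8201.
All moduli strictly greater than 1? Yes.
Verdict: Invertible.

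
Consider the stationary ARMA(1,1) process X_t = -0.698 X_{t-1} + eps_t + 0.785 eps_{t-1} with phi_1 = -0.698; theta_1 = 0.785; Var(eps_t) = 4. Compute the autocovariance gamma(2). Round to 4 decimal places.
\gamma(2) = -0.2141

Multiply the model equation by X_{t-k} and take expectations. With theta_0 = psi_0 = 1 and psi_j the MA(infinity) weights, this gives
  gamma(k) - sum_i phi_i gamma(k-i) = c_k,
  c_k = sigma^2 * sum_{j=k..q} theta_j psi_{j-k}   (c_k = 0 for k > q),
using gamma(-m) = gamma(m).
psi-weights needed (psi_j = theta_j + sum_i phi_i psi_{j-i}):
  psi_1 = theta_1 + phi_1 = 0.785 + (-0.698) = 0.087
Right-hand sides:
  c_0 = sigma^2 (1 + theta_1 psi_1) = 4 * (1 + (0.785)(0.087)) = 4 * 1.068295 = 4.27318
  c_1 = sigma^2 theta_1 = 4 * (0.785) = 3.14
  c_2 = 0
Equations for k = 0 and k = 1 (AR order 1):
  gamma(0) = phi_1 gamma(1) + c_0
  gamma(1) = phi_1 gamma(0) + c_1
Substituting the second into the first: gamma(0) (1 - phi_1^2) = c_0 + phi_1 c_1, so
  gamma(0) = (c_0 + phi_1 c_1) / (1 - phi_1^2) = (4.27318 + (-0.698)(3.14)) / (1 - (-0.698)^2) = 2.08146 / 0.512796 = 4.059041.
  gamma(1) = phi_1 gamma(0) + c_1 = (-0.698)(4.059041) + (3.14) = 0.306789.
For k = 2 (> q): gamma(2) = phi_1 gamma(1) = (-0.698)(0.306789) = -0.214139.
Therefore gamma(2) = -0.2141 (to 4 decimal places).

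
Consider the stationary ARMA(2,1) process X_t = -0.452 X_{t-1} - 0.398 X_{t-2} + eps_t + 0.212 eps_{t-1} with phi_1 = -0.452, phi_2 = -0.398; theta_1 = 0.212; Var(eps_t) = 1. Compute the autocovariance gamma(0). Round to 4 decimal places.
\gamma(0) = 1.2047

Multiply the model equation by X_{t-k} and take expectations. With theta_0 = psi_0 = 1 and psi_j the MA(infinity) weights, this gives
  gamma(k) - sum_i phi_i gamma(k-i) = c_k,
  c_k = sigma^2 * sum_{j=k..q} theta_j psi_{j-k}   (c_k = 0 for k > q),
using gamma(-m) = gamma(m).
psi-weights needed (psi_j = theta_j + sum_i phi_i psi_{j-i}):
  psi_1 = theta_1 + phi_1 = 0.212 + (-0.452) = -0.24
Right-hand sides:
  c_0 = sigma^2 (1 + theta_1 psi_1) = 1 * (1 + (0.212)(-0.24)) = 1 * 0.94912 = 0.94912
  c_1 = sigma^2 theta_1 = 1 * (0.212) = 0.212
  c_2 = 0
Equations for k = 0, 1, 2 (AR order 2, c_2 = 0):
  (E0) gamma(0) = phi_1 gamma(1) + phi_2 gamma(2) + c_0
  (E1) gamma(1) = phi_1 gamma(0) + phi_2 gamma(1) + c_1
  (E2) gamma(2) = phi_1 gamma(1) + phi_2 gamma(0)
From (E1): gamma(1) = A gamma(0) + B with
  A = phi_1 / (1 - phi_2) = -0.452 / 1.398 = -0.323319,   B = c_1 / (1 - phi_2) = 0.212 / 1.398 = 0.151645.
Insert (E2) into (E0): gamma(0) (1 - phi_2^2) = phi_1 (1 + phi_2) gamma(1) + c_0.
  phi_1 (1 + phi_2) = (-0.452)(0.602) = -0.272104,   1 - phi_2^2 = 0.841596.
Replace gamma(1) by A gamma(0) + B and collect gamma(0):
  gamma(0) [0.841596 - (-0.272104)(-0.323319)] = (-0.272104)(0.151645) + 0.94912
  gamma(0) * 0.75362 = 0.907857
  gamma(0) = 0.907857 / 0.75362 = 1.204662.
Therefore gamma(0) = 1.2047 (to 4 decimal places).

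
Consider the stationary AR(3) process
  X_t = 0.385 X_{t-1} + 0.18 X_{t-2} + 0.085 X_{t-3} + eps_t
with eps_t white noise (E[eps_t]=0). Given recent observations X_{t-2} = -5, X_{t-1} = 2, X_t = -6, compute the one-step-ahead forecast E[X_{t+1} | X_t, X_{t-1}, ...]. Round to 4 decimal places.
E[X_{t+1} \mid \mathcal F_t] = -2.3750

For an AR(p) model X_t = c + sum_i phi_i X_{t-i} + eps_t, the
one-step-ahead conditional mean is
  E[X_{t+1} | X_t, ...] = c + sum_i phi_i X_{t+1-i}.
Substitute known values:
  E[X_{t+1} | ...] = (0.385) * (-6) + (0.18) * (2) + (0.085) * (-5)
                   = -2.3750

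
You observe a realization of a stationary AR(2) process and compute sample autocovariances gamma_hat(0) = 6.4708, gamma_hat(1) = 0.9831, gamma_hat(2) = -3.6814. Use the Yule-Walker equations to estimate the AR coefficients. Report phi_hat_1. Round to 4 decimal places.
\hat\phi_{1} = 0.2440

The Yule-Walker equations for an AR(p) process read, in matrix form,
  Gamma_p phi = r_p,   with   (Gamma_p)_{ij} = gamma(|i - j|),
                       (r_p)_i = gamma(i),   i,j = 1..p.
Substitute the sample gammas (Toeplitz matrix and right-hand side of size 2):
  Gamma_p = [[6.4708, 0.9831], [0.9831, 6.4708]]
  r_p     = [0.9831, -3.6814]
Written out:
  6.4708 phi_1 + 0.9831 phi_2 = 0.9831
  0.9831 phi_1 + 6.4708 phi_2 = -3.6814
Solve by Cramer's rule:
  det = gamma(0)^2 - gamma(1)^2 = (6.4708)^2 - (0.9831)^2 = 41.87125264 - 0.96648561 = 40.90476703
  phi_hat_1 = [gamma(1) gamma(0) - gamma(1) gamma(2)] / det = [(0.9831)(6.4708) - (0.9831)(-3.6814)] / 40.90476703 = 9.98062782 / 40.90476703 = 0.244
  phi_hat_2 = [gamma(0) gamma(2) - gamma(1)^2] / det = [(6.4708)(-3.6814) - (0.9831)^2] / 40.90476703 = -24.78808873 / 40.90476703 = -0.606
So phi_hat = [0.2440, -0.6060].
Therefore phi_hat_1 = 0.2440.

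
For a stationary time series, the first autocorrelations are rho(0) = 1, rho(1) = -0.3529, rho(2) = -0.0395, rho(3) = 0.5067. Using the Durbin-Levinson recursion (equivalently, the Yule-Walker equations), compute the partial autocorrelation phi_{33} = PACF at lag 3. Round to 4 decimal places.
\phi_{33} = 0.5020

The PACF at lag k is phi_{kk}, the last component of the solution
to the Yule-Walker system G_k phi = r_k where
  (G_k)_{ij} = rho(|i - j|), (r_k)_i = rho(i), i,j = 1..k.
Equivalently, Durbin-Levinson gives phi_{kk} iteratively:
  phi_{11} = rho(1)
  phi_{kk} = [rho(k) - sum_{j=1..k-1} phi_{k-1,j} rho(k-j)]
            / [1 - sum_{j=1..k-1} phi_{k-1,j} rho(j)],
  phi_{k,j} = phi_{k-1,j} - phi_{kk} phi_{k-1,k-j},  j = 1..k-1.
Step k = 1:
  phi_11 = rho(1) = -0.3529.
Step k = 2:
  phi_22 = [rho(2) - phi_11 rho(1)] / [1 - phi_11 rho(1)] = [-0.0395 - (-0.3529)(-0.3529)] / [1 - (-0.3529)(-0.3529)]
         = -0.16403841 / 0.87546159 = -0.187374.
  Update: phi_21 = phi_11 - phi_22 phi_11 = -0.3529 - (-0.187374)(-0.3529) = -0.419024.
Step k = 3:
  phi_33 = [rho(3) - phi_21 rho(2) - phi_22 rho(1)] / [1 - phi_21 rho(1) - phi_22 rho(2)]
    numerator   = 0.5067 - (-0.419024)(-0.0395) - (-0.187374)(-0.3529) = 0.42402439
    denominator = 1 - (-0.419024)(-0.3529) - (-0.187374)(-0.0395) = 0.84472512
  phi_33 = 0.42402439 / 0.84472512 = 0.502.
Therefore phi_{33} = 0.5020.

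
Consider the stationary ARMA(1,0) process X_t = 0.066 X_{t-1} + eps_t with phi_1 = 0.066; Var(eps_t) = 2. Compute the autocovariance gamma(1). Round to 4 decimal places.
\gamma(1) = 0.1326

Multiply the model equation by X_{t-k} and take expectations. With theta_0 = psi_0 = 1 and psi_j the MA(infinity) weights, this gives
  gamma(k) - sum_i phi_i gamma(k-i) = c_k,
  c_k = sigma^2 * sum_{j=k..q} theta_j psi_{j-k}   (c_k = 0 for k > q),
using gamma(-m) = gamma(m).
Pure AR (q = 0): c_0 = sigma^2 = 2, c_k = 0 for k >= 1.
Equations for k = 0 and k = 1 (AR order 1):
  gamma(0) = phi_1 gamma(1) + c_0
  gamma(1) = phi_1 gamma(0) + c_1
Substituting the second into the first: gamma(0) (1 - phi_1^2) = c_0 + phi_1 c_1, so
  gamma(0) = c_0 / (1 - phi_1^2) = 2 / (1 - (0.066)^2) = 2 / 0.995644 = 2.00875.
  gamma(1) = phi_1 gamma(0) = (0.066)(2.00875) = 0.132578.
Therefore gamma(1) = 0.1326 (to 4 decimal places).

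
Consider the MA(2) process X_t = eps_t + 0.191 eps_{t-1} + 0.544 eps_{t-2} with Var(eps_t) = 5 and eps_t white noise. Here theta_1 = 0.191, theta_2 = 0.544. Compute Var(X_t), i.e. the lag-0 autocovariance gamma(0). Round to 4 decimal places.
\gamma(0) = 6.6621

For an MA(q) process X_t = eps_t + sum_i theta_i eps_{t-i} with
Var(eps_t) = sigma^2, the variance is
  gamma(0) = sigma^2 * (1 + sum_i theta_i^2).
  sum_i theta_i^2 = (0.191)^2 + (0.544)^2 = 0.036481 + 0.295936 = 0.332417.
  gamma(0) = 5 * (1 + 0.332417) = 5 * 1.332417 = 6.662085, which rounds to 6.6621.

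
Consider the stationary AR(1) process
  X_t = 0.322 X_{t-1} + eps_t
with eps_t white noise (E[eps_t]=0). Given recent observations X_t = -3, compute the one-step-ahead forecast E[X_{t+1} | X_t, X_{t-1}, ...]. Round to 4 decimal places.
E[X_{t+1} \mid \mathcal F_t] = -0.9660

For an AR(p) model X_t = c + sum_i phi_i X_{t-i} + eps_t, the
one-step-ahead conditional mean is
  E[X_{t+1} | X_t, ...] = c + sum_i phi_i X_{t+1-i}.
Substitute known values:
  E[X_{t+1} | ...] = (0.322) * (-3)
                   = -0.9660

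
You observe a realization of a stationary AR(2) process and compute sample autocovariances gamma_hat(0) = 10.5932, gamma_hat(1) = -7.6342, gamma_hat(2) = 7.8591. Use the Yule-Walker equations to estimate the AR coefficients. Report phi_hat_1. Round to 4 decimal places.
\hat\phi_{1} = -0.3870

The Yule-Walker equations for an AR(p) process read, in matrix form,
  Gamma_p phi = r_p,   with   (Gamma_p)_{ij} = gamma(|i - j|),
                       (r_p)_i = gamma(i),   i,j = 1..p.
Substitute the sample gammas (Toeplitz matrix and right-hand side of size 2):
  Gamma_p = [[10.5932, -7.6342], [-7.6342, 10.5932]]
  r_p     = [-7.6342, 7.8591]
Written out:
  10.5932 phi_1 - 7.6342 phi_2 = -7.6342
  -7.6342 phi_1 + 10.5932 phi_2 = 7.8591
Solve by Cramer's rule:
  det = gamma(0)^2 - gamma(1)^2 = (10.5932)^2 - (-7.6342)^2 = 112.21588624 - 58.28100964 = 53.9348766
  phi_hat_1 = [gamma(1) gamma(0) - gamma(1) gamma(2)] / det = [(-7.6342)(10.5932) - (-7.6342)(7.8591)] / 53.9348766 = -20.87266622 / 53.9348766 = -0.387
  phi_hat_2 = [gamma(0) gamma(2) - gamma(1)^2] / det = [(10.5932)(7.8591) - (-7.6342)^2] / 53.9348766 = 24.97200848 / 53.9348766 = 0.463
So phi_hat = [-0.3870, 0.4630].
Therefore phi_hat_1 = -0.3870.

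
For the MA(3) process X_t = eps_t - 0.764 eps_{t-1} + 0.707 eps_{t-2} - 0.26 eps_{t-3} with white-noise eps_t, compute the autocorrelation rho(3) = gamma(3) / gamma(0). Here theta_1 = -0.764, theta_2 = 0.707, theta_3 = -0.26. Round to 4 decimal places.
\rho(3) = -0.1209

For an MA(q) process with theta_0 = 1, the autocovariance is
  gamma(k) = sigma^2 * sum_{i=0..q-k} theta_i * theta_{i+k},
and rho(k) = gamma(k) / gamma(0). Sigma^2 cancels.
  numerator   = (1)*(-0.26) = -0.26.
  denominator = (1)^2 + (-0.764)^2 + (0.707)^2 + (-0.26)^2 = 2.151145.
  rho(3) = -0.26 / 2.151145 = -0.1209.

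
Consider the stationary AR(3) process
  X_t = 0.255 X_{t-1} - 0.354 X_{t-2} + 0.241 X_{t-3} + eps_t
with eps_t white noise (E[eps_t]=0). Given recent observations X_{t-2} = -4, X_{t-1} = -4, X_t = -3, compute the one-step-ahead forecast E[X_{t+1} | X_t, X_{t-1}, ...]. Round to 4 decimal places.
E[X_{t+1} \mid \mathcal F_t] = -0.3130

For an AR(p) model X_t = c + sum_i phi_i X_{t-i} + eps_t, the
one-step-ahead conditional mean is
  E[X_{t+1} | X_t, ...] = c + sum_i phi_i X_{t+1-i}.
Substitute known values:
  E[X_{t+1} | ...] = (0.255) * (-3) + (-0.354) * (-4) + (0.241) * (-4)
                   = -0.3130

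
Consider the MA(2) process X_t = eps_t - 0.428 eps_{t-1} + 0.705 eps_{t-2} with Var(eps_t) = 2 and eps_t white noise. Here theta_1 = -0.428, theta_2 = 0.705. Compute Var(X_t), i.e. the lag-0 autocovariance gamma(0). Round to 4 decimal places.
\gamma(0) = 3.3604

For an MA(q) process X_t = eps_t + sum_i theta_i eps_{t-i} with
Var(eps_t) = sigma^2, the variance is
  gamma(0) = sigma^2 * (1 + sum_i theta_i^2).
  sum_i theta_i^2 = (-0.428)^2 + (0.705)^2 = 0.183184 + 0.497025 = 0.680209.
  gamma(0) = 2 * (1 + 0.680209) = 2 * 1.680209 = 3.360418, which rounds to 3.3604.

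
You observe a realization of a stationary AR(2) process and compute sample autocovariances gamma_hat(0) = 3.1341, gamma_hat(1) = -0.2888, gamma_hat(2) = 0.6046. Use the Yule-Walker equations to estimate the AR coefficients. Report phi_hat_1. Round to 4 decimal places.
\hat\phi_{1} = -0.0750

The Yule-Walker equations for an AR(p) process read, in matrix form,
  Gamma_p phi = r_p,   with   (Gamma_p)_{ij} = gamma(|i - j|),
                       (r_p)_i = gamma(i),   i,j = 1..p.
Substitute the sample gammas (Toeplitz matrix and right-hand side of size 2):
  Gamma_p = [[3.1341, -0.2888], [-0.2888, 3.1341]]
  r_p     = [-0.2888, 0.6046]
Written out:
  3.1341 phi_1 - 0.2888 phi_2 = -0.2888
  -0.2888 phi_1 + 3.1341 phi_2 = 0.6046
Solve by Cramer's rule:
  det = gamma(0)^2 - gamma(1)^2 = (3.1341)^2 - (-0.2888)^2 = 9.82258281 - 0.08340544 = 9.73917737
  phi_hat_1 = [gamma(1) gamma(0) - gamma(1) gamma(2)] / det = [(-0.2888)(3.1341) - (-0.2888)(0.6046)] / 9.73917737 = -0.7305196 / 9.73917737 = -0.075
  phi_hat_2 = [gamma(0) gamma(2) - gamma(1)^2] / det = [(3.1341)(0.6046) - (-0.2888)^2] / 9.73917737 = 1.81147142 / 9.73917737 = 0.186
So phi_hat = [-0.0750, 0.1860].
Therefore phi_hat_1 = -0.0750.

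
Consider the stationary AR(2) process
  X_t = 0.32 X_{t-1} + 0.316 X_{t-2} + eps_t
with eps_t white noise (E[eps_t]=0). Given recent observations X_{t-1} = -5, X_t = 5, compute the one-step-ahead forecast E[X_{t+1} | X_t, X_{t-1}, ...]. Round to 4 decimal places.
E[X_{t+1} \mid \mathcal F_t] = 0.0200

For an AR(p) model X_t = c + sum_i phi_i X_{t-i} + eps_t, the
one-step-ahead conditional mean is
  E[X_{t+1} | X_t, ...] = c + sum_i phi_i X_{t+1-i}.
Substitute known values:
  E[X_{t+1} | ...] = (0.32) * (5) + (0.316) * (-5)
                   = 0.0200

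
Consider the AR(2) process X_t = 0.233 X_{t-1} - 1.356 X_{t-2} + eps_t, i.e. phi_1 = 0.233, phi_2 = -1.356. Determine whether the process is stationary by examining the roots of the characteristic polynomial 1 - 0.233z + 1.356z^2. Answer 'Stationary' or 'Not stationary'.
\text{Not stationary}

The AR(p) characteristic polynomial is P(z) = 1 - 0.233z + 1.356z^2.
Stationarity requires all roots to lie outside the unit circle, i.e. |z| > 1 for every root.
Set 1 + (-0.233) z + (1.356) z^2 = 0, i.e. a z^2 + b z + c = 0 with a = 1.356, b = -0.233, c = 1.
Discriminant D = b^2 - 4ac = (-0.233)^2 - 4*(1.356)*1 = 0.054289 - (5.424) = -5.369711.
D < 0, so the roots are the complex-conjugate pair z = (-b +/- i sqrt(-D)) / (2a) = 0.0859 +/- 0.8544i.
For a conjugate pair |z|^2 = z * conj(z) = (product of roots) = c/a = 1/(1.356) = 0.737463, so |z| = sqrt(0.737463) = 0.8588 for both roots.
Moduli of all roots: 0.8588, 0.8588.
All moduli strictly greater than 1? No.
Verdict: Not stationary.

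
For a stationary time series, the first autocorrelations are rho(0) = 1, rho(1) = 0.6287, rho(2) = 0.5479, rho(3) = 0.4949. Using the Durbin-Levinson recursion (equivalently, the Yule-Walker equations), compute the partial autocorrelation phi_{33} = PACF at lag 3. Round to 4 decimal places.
\phi_{33} = 0.1390

The PACF at lag k is phi_{kk}, the last component of the solution
to the Yule-Walker system G_k phi = r_k where
  (G_k)_{ij} = rho(|i - j|), (r_k)_i = rho(i), i,j = 1..k.
Equivalently, Durbin-Levinson gives phi_{kk} iteratively:
  phi_{11} = rho(1)
  phi_{kk} = [rho(k) - sum_{j=1..k-1} phi_{k-1,j} rho(k-j)]
            / [1 - sum_{j=1..k-1} phi_{k-1,j} rho(j)],
  phi_{k,j} = phi_{k-1,j} - phi_{kk} phi_{k-1,k-j},  j = 1..k-1.
Step k = 1:
  phi_11 = rho(1) = 0.6287.
Step k = 2:
  phi_22 = [rho(2) - phi_11 rho(1)] / [1 - phi_11 rho(1)] = [0.5479 - (0.6287)(0.6287)] / [1 - (0.6287)(0.6287)]
         = 0.15263631 / 0.60473631 = 0.252401.
  Update: phi_21 = phi_11 - phi_22 phi_11 = 0.6287 - (0.252401)(0.6287) = 0.470015.
Step k = 3:
  phi_33 = [rho(3) - phi_21 rho(2) - phi_22 rho(1)] / [1 - phi_21 rho(1) - phi_22 rho(2)]
    numerator   = 0.4949 - (0.470015)(0.5479) - (0.252401)(0.6287) = 0.07869388
    denominator = 1 - (0.470015)(0.6287) - (0.252401)(0.5479) = 0.56621069
  phi_33 = 0.07869388 / 0.56621069 = 0.139.
Therefore phi_{33} = 0.1390.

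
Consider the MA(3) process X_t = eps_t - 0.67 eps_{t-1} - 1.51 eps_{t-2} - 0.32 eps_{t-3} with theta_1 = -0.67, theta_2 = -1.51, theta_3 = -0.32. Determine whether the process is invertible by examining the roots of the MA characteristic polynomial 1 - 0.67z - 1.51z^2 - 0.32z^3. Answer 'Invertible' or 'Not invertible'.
\text{Not invertible}

The MA(q) characteristic polynomial is P(z) = 1 - 0.67z - 1.51z^2 - 0.32z^3.
Invertibility requires all roots to lie outside the unit circle, i.e. |z| > 1 for every root.
Degree 3: look for a simple real root z0 first, then factor out (1 - z/z0) and solve the remaining quadratic.
Testing z0 = -4: P(-4) = 1 + (-0.67)(-4) + (-1.51)(-4)^2 + (-0.32)(-4)^3
  = 1 + (2.68) + (-24.16) + (20.48) = 0.  So z_0 = -4 is a root, |z_0| = 4.
Divide out the factor (1 + 0.25 z) = (1 - z/z0) (since 1/z0 = -0.25):
  P(z) = (1 + 0.25 z)(1 + (-0.92) z + (-1.28) z^2)
  [check: z-coef -0.92 - (-0.25) = -0.67; z^2-coef -1.28 - (-0.25)(-0.92) = -1.51; z^3-coef -(-0.25)(-1.28) = -0.32.]
Remaining roots from the quadratic factor 1 + (-0.92) z + (-1.28) z^2:
  Set 1 + (-0.92) z + (-1.28) z^2 = 0, i.e. a z^2 + b z + c = 0 with a = -1.28, b = -0.92, c = 1.
  Discriminant D = b^2 - 4ac = (-0.92)^2 - 4*(-1.28)*1 = 0.8464 - (-5.12) = 5.9664.
  D >= 0, so the roots are real: z = (-b +/- sqrt(D)) / (2a) = (0.92 +/- 2.442622) / (-2.56).
    z_1 = (0.92 + 2.442622) / (-2.56) = -1.3135,   |z_1| = 1.3135.
    z_2 = (0.92 - 2.442622) / (-2.56) = 0.5948,   |z_2| = 0.5948.
Moduli of all roots: 4.0000, 1.3135, 0.5948.
All moduli strictly greater than 1? No.
Verdict: Not invertible.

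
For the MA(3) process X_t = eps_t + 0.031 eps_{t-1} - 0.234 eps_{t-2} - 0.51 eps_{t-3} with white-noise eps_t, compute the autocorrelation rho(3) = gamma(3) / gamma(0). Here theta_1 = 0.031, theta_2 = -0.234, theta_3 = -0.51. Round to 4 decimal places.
\rho(3) = -0.3876

For an MA(q) process with theta_0 = 1, the autocovariance is
  gamma(k) = sigma^2 * sum_{i=0..q-k} theta_i * theta_{i+k},
and rho(k) = gamma(k) / gamma(0). Sigma^2 cancels.
  numerator   = (1)*(-0.51) = -0.51.
  denominator = (1)^2 + (0.031)^2 + (-0.234)^2 + (-0.51)^2 = 1.315817.
  rho(3) = -0.51 / 1.315817 = -0.3876.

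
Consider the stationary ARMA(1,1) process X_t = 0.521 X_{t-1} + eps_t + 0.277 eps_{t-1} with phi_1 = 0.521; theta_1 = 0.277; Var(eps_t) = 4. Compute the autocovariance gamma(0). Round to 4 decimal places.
\gamma(0) = 7.4962

Multiply the model equation by X_{t-k} and take expectations. With theta_0 = psi_0 = 1 and psi_j the MA(infinity) weights, this gives
  gamma(k) - sum_i phi_i gamma(k-i) = c_k,
  c_k = sigma^2 * sum_{j=k..q} theta_j psi_{j-k}   (c_k = 0 for k > q),
using gamma(-m) = gamma(m).
psi-weights needed (psi_j = theta_j + sum_i phi_i psi_{j-i}):
  psi_1 = theta_1 + phi_1 = 0.277 + (0.521) = 0.798
Right-hand sides:
  c_0 = sigma^2 (1 + theta_1 psi_1) = 4 * (1 + (0.277)(0.798)) = 4 * 1.221046 = 4.884184
  c_1 = sigma^2 theta_1 = 4 * (0.277) = 1.108
  c_2 = 0
Equations for k = 0 and k = 1 (AR order 1):
  gamma(0) = phi_1 gamma(1) + c_0
  gamma(1) = phi_1 gamma(0) + c_1
Substituting the second into the first: gamma(0) (1 - phi_1^2) = c_0 + phi_1 c_1, so
  gamma(0) = (c_0 + phi_1 c_1) / (1 - phi_1^2) = (4.884184 + (0.521)(1.108)) / (1 - (0.521)^2) = 5.461452 / 0.728559 = 7.496238.
Therefore gamma(0) = 7.4962 (to 4 decimal places).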